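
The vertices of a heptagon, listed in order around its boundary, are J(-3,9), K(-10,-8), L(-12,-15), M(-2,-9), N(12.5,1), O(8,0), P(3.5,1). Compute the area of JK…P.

Apply the surveyor's formula: 2A = Σ (x_i·y_{i+1} − x_{i+1}·y_i), indices taken mod 7.
Cross-terms: 114, 54, 78, 110.5, -8, 8, 34.5  ⇒  Σ = 391
Area = |Σ|/2 = 195.5.

195.5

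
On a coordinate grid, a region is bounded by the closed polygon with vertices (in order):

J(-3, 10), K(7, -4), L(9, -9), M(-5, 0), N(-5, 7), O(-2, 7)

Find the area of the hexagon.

92.5

Σ = (-58) + (-27) + (-45) + (-35) + (-21) + (1) = -185
Area = |Σ|/2 = 92.5.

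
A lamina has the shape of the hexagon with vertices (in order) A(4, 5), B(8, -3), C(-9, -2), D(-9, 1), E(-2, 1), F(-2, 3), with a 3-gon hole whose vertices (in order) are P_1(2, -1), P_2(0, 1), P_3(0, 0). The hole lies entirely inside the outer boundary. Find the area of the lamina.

76.5

Outer boundary:
Apply the shoelace formula: 2A = Σ (x_i·y_{i+1} − x_{i+1}·y_i), indices taken mod 6.
A→B: (4)(-3) − (8)(5) = -52
B→C: (8)(-2) − (-9)(-3) = -43
C→D: (-9)(1) − (-9)(-2) = -27
D→E: (-9)(1) − (-2)(1) = -7
E→F: (-2)(3) − (-2)(1) = -4
F→A: (-2)(5) − (4)(3) = -22
Σ = -155
Area = |Σ|/2 = 77.5.
Hole:
Apply the shoelace formula: 2A = Σ (x_i·y_{i+1} − x_{i+1}·y_i), indices taken mod 3.
P_1→P_2: (2)(1) − (0)(-1) = 2
P_2→P_3: (0)(0) − (0)(1) = 0
P_3→P_1: (0)(-1) − (2)(0) = 0
Σ = 2
Area = |Σ|/2 = 1.
Net area = 77.5 − 1 = 76.5.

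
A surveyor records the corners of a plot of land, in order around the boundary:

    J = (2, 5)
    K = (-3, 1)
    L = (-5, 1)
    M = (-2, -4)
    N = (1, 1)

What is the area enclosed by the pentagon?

Apply the shoelace formula: 2A = Σ (x_i·y_{i+1} − x_{i+1}·y_i), indices taken mod 5.
Cross-terms: 17, 2, 22, 2, 3  ⇒  Σ = 46
Area = |Σ|/2 = 23.

23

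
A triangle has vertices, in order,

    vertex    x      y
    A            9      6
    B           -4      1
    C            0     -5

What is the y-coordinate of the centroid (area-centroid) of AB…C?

2/3

Apply the shoelace formula. First the cross-terms c_i = x_i·y_{i+1} − x_{i+1}·y_i:
  33, 20, 45  ⇒  2A = 98, A = 49.
Then Σ (y_i + y_{i+1})·c_i = 196, so ȳ = 196 / (6·49) = 2/3.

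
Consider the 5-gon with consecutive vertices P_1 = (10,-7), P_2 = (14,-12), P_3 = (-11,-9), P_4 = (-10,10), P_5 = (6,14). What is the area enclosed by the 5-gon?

Apply the shoelace (surveyor's) formula: 2A = Σ (x_i·y_{i+1} − x_{i+1}·y_i), indices taken mod 5.
Cross-terms: -22, -258, -200, -200, -182  ⇒  Σ = -862
Area = |Σ|/2 = 431.

431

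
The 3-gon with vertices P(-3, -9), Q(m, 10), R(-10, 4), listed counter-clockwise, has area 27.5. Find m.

-9

The doubled signed area Σ (x_i y_{i+1} − x_{i+1} y_i) is linear in m.
With m=0 it equals 172; the coefficient of m is 13 (from the two edges through Q).
So 13·m + 172 = 2·27.5 = 55 ⇒ m = -9.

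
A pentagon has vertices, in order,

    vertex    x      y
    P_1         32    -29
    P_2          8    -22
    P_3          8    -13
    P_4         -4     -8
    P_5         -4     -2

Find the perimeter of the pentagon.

|P_1P_2| = √((-24)² + (7)²) = √625 = 25
|P_2P_3| = √((0)² + (9)²) = √81 = 9
|P_3P_4| = √((-12)² + (5)²) = √169 = 13
|P_4P_5| = √((0)² + (6)²) = √36 = 6
|P_5P_1| = √((36)² + (-27)²) = √2025 = 45
Perimeter = 25 + 9 + 13 + 6 + 45 = 98.

98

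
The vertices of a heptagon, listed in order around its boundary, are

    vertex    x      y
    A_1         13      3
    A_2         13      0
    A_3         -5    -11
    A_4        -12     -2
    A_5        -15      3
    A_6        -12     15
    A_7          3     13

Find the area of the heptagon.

460

Apply the shoelace (surveyor's) formula: 2A = Σ (x_i·y_{i+1} − x_{i+1}·y_i), indices taken mod 7.
Σ = (-39) + (-143) + (-122) + (-66) + (-189) + (-201) + (-160) = -920
Area = |Σ|/2 = 460.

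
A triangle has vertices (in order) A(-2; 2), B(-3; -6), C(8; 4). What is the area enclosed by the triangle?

39

Apply the surveyor's formula: 2A = Σ (x_i·y_{i+1} − x_{i+1}·y_i), indices taken mod 3.
Σ = (18) + (36) + (24) = 78
Area = |Σ|/2 = 39.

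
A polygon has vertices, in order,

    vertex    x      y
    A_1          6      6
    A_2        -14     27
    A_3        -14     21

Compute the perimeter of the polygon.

|A_1A_2| = √((-20)² + (21)²) = √841 = 29
|A_2A_3| = √((0)² + (-6)²) = √36 = 6
|A_3A_1| = √((20)² + (-15)²) = √625 = 25
Perimeter = 29 + 6 + 25 = 60.

60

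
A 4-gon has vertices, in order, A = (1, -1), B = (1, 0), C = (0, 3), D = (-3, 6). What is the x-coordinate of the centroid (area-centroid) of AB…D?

-8/15

Apply the surveyor's formula. First the cross-terms c_i = x_i·y_{i+1} − x_{i+1}·y_i:
  1, 3, 9, -3  ⇒  2A = 10, A = 5.
Then Σ (x_i + x_{i+1})·c_i = -16, so x̄ = -16 / (6·5) = -8/15.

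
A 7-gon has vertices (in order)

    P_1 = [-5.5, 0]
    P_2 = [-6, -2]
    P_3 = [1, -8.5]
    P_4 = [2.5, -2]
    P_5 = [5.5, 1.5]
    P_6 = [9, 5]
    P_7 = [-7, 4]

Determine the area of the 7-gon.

Apply Gauss's area formula: 2A = Σ (x_i·y_{i+1} − x_{i+1}·y_i), indices taken mod 7.
Cross-terms: 11, 53, 19.25, 14.75, 14, 71, 22  ⇒  Σ = 205
Area = |Σ|/2 = 102.5.

102.5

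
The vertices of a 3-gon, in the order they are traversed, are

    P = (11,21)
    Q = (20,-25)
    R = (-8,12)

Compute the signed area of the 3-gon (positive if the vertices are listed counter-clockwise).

-477.5

Apply Gauss's area formula: 2A = Σ (x_i·y_{i+1} − x_{i+1}·y_i), indices taken mod 3.
Σ = (-695) + (40) + (-300) = -955
Signed area = Σ/2 = -477.5 (negative ⇒ clockwise traversal).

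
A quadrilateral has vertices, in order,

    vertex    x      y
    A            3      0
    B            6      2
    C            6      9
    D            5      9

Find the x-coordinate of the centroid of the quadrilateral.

4.9

Apply the shoelace (surveyor's) formula. First the cross-terms c_i = x_i·y_{i+1} − x_{i+1}·y_i:
  6, 42, 9, -27  ⇒  2A = 30, A = 15.
Then Σ (x_i + x_{i+1})·c_i = 441, so x̄ = 441 / (6·15) = 4.9.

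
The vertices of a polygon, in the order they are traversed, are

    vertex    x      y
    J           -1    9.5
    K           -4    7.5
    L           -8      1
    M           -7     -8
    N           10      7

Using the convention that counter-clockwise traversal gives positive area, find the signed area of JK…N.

145.25

Apply Gauss's area formula: 2A = Σ (x_i·y_{i+1} − x_{i+1}·y_i), indices taken mod 5.
Σ = (30.5) + (56) + (71) + (31) + (102) = 290.5
Signed area = Σ/2 = 145.25 (positive ⇒ counter-clockwise traversal).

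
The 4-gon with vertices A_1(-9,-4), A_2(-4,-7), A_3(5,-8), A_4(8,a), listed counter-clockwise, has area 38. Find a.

-5

Write out the shoelace sum; only the two edges meeting at A_4 involve a:
2·Area = [(5·a − 8·(-8)) + (8·(-4) − (-9)·a)] + 114
       = 14·a + 146 = 76
⇒ a = -5.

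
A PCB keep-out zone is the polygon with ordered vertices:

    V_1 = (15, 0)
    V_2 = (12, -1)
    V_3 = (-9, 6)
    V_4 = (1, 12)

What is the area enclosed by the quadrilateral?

Apply the shoelace formula: 2A = Σ (x_i·y_{i+1} − x_{i+1}·y_i), indices taken mod 4.
V_1→V_2: (15)(-1) − (12)(0) = -15
V_2→V_3: (12)(6) − (-9)(-1) = 63
V_3→V_4: (-9)(12) − (1)(6) = -114
V_4→V_1: (1)(0) − (15)(12) = -180
Σ = -246
Area = |Σ|/2 = 123.

123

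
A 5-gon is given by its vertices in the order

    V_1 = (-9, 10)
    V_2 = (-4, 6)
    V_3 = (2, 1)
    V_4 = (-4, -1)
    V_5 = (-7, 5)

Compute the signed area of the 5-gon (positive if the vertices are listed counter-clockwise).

Apply the surveyor's formula: 2A = Σ (x_i·y_{i+1} − x_{i+1}·y_i), indices taken mod 5.
Σ = (-14) + (-16) + (2) + (-27) + (-25) = -80
Signed area = Σ/2 = -40 (negative ⇒ clockwise traversal).

-40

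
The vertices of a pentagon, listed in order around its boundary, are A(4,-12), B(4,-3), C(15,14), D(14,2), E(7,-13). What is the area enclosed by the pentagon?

128.5

Apply the shoelace formula: 2A = Σ (x_i·y_{i+1} − x_{i+1}·y_i), indices taken mod 5.
Cross-terms: 36, 101, -166, -196, -32  ⇒  Σ = -257
Area = |Σ|/2 = 128.5.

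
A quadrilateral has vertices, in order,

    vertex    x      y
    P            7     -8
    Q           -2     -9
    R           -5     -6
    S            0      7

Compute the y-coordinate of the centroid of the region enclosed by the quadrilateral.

-463/147

Apply the shoelace formula. First the cross-terms c_i = x_i·y_{i+1} − x_{i+1}·y_i:
  -79, -33, -35, -49  ⇒  2A = -196, A = -98.
Then Σ (y_i + y_{i+1})·c_i = 1852, so ȳ = 1852 / (6·(-98)) = -463/147.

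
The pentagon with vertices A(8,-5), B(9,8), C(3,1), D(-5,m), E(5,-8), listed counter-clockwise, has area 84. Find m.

5

Write out the shoelace sum; only the two edges meeting at D involve m:
2·Area = [(3·m − (-5)·1) + ((-5)·(-8) − 5·m)] + 133
       = -2·m + 178 = 168
⇒ m = 5.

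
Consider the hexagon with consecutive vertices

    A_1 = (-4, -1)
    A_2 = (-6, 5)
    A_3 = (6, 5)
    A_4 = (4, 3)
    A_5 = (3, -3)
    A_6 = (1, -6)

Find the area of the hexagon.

Apply the shoelace (surveyor's) formula: 2A = Σ (x_i·y_{i+1} − x_{i+1}·y_i), indices taken mod 6.
Cross-terms: -26, -60, -2, -21, -15, -25  ⇒  Σ = -149
Area = |Σ|/2 = 74.5.

74.5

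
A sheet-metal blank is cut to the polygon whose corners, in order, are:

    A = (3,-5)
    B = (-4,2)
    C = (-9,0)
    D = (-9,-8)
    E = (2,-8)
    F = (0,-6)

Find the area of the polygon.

85

Apply the surveyor's formula: 2A = Σ (x_i·y_{i+1} − x_{i+1}·y_i), indices taken mod 6.
A→B: (3)(2) − (-4)(-5) = -14
B→C: (-4)(0) − (-9)(2) = 18
C→D: (-9)(-8) − (-9)(0) = 72
D→E: (-9)(-8) − (2)(-8) = 88
E→F: (2)(-6) − (0)(-8) = -12
F→A: (0)(-5) − (3)(-6) = 18
Σ = 170
Area = |Σ|/2 = 85.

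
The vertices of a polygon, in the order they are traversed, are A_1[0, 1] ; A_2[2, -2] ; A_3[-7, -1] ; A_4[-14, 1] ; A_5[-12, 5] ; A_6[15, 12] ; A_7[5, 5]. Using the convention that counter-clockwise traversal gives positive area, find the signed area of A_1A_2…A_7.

-148

Apply the shoelace (surveyor's) formula: 2A = Σ (x_i·y_{i+1} − x_{i+1}·y_i), indices taken mod 7.
A_1→A_2: (0)(-2) − (2)(1) = -2
A_2→A_3: (2)(-1) − (-7)(-2) = -16
A_3→A_4: (-7)(1) − (-14)(-1) = -21
A_4→A_5: (-14)(5) − (-12)(1) = -58
A_5→A_6: (-12)(12) − (15)(5) = -219
A_6→A_7: (15)(5) − (5)(12) = 15
A_7→A_1: (5)(1) − (0)(5) = 5
Σ = -296
Signed area = Σ/2 = -148 (negative ⇒ clockwise traversal).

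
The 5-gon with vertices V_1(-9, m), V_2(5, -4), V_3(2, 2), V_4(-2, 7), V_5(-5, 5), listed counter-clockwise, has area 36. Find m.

Write out the shoelace sum; only the two edges meeting at V_1 involve m:
2·Area = [((-5)·m − (-9)·5) + ((-9)·(-4) − 5·m)] + 61
       = -10·m + 142 = 72
⇒ m = 7.

7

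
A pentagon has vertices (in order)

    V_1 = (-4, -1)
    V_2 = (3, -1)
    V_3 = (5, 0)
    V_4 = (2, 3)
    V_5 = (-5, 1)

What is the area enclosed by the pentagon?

26.5

Σ = (7) + (5) + (15) + (17) + (9) = 53
Area = |Σ|/2 = 26.5.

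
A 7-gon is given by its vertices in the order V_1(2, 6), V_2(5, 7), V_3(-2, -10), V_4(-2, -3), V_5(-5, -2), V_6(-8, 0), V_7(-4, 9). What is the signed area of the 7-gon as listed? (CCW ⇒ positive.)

-103.5

Apply the shoelace formula: 2A = Σ (x_i·y_{i+1} − x_{i+1}·y_i), indices taken mod 7.
Cross-terms: -16, -36, -14, -11, -16, -72, -42  ⇒  Σ = -207
Signed area = Σ/2 = -103.5 (negative ⇒ clockwise traversal).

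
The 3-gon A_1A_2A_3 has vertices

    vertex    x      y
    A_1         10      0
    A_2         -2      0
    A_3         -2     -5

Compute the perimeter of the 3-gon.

30

|A_1A_2| = √((-12)² + (0)²) = √144 = 12
|A_2A_3| = √((0)² + (-5)²) = √25 = 5
|A_3A_1| = √((12)² + (5)²) = √169 = 13
Perimeter = 12 + 5 + 13 = 30.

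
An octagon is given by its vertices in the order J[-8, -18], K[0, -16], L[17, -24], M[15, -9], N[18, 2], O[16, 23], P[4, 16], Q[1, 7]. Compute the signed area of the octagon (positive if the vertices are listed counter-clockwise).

Cross-terms: 128, 272, 207, 192, 382, 164, 12, 38  ⇒  Σ = 1395
Signed area = Σ/2 = 697.5 (positive ⇒ counter-clockwise traversal).

697.5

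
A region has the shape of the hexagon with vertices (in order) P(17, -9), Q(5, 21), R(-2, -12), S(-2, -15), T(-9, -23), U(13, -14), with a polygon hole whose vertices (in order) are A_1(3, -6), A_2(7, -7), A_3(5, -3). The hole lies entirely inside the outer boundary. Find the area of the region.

416.5

Outer boundary:
Σ = (402) + (-18) + (6) + (-89) + (425) + (121) = 847
Area = |Σ|/2 = 423.5.
Hole:
Apply the shoelace formula: 2A = Σ (x_i·y_{i+1} − x_{i+1}·y_i), indices taken mod 3.
Σ = (21) + (14) + (-21) = 14
Area = |Σ|/2 = 7.
Net area = 423.5 − 7 = 416.5.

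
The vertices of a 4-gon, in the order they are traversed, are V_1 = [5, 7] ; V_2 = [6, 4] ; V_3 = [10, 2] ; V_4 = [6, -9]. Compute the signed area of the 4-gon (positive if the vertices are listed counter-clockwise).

-32.5

Apply Gauss's area formula: 2A = Σ (x_i·y_{i+1} − x_{i+1}·y_i), indices taken mod 4.
Σ = (-22) + (-28) + (-102) + (87) = -65
Signed area = Σ/2 = -32.5 (negative ⇒ clockwise traversal).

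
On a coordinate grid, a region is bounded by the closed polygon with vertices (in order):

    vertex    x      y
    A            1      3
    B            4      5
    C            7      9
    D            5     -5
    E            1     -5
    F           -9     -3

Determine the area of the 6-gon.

Σ = (-7) + (1) + (-80) + (-20) + (-48) + (-24) = -178
Area = |Σ|/2 = 89.

89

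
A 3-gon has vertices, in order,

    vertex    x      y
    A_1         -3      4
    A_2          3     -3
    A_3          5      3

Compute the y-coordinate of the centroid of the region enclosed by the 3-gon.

4/3

Apply the shoelace formula. First the cross-terms c_i = x_i·y_{i+1} − x_{i+1}·y_i:
  -3, 24, 29  ⇒  2A = 50, A = 25.
Then Σ (y_i + y_{i+1})·c_i = 200, so ȳ = 200 / (6·25) = 4/3.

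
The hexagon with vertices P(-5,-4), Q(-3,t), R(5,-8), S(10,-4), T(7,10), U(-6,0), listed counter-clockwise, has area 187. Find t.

Write out the shoelace sum; only the two edges meeting at Q involve t:
2·Area = [((-5)·t − (-3)·(-4)) + ((-3)·(-8) − 5·t)] + 272
       = -10·t + 284 = 374
⇒ t = -9.

-9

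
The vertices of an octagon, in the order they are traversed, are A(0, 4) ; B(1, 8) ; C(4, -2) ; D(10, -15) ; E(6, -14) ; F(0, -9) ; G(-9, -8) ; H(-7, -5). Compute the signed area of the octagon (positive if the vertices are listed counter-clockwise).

-151

Apply the shoelace (surveyor's) formula: 2A = Σ (x_i·y_{i+1} − x_{i+1}·y_i), indices taken mod 8.
Cross-terms: -4, -34, -40, -50, -54, -81, -11, -28  ⇒  Σ = -302
Signed area = Σ/2 = -151 (negative ⇒ clockwise traversal).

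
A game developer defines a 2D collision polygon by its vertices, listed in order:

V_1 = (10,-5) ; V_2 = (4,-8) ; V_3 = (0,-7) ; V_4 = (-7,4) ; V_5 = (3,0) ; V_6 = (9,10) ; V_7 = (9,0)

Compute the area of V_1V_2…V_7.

Apply the shoelace (surveyor's) formula: 2A = Σ (x_i·y_{i+1} − x_{i+1}·y_i), indices taken mod 7.
Σ = (-60) + (-28) + (-49) + (-12) + (30) + (-90) + (-45) = -254
Area = |Σ|/2 = 127.

127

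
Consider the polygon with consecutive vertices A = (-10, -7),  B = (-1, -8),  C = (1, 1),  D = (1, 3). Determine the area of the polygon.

52.5

Apply the shoelace (surveyor's) formula: 2A = Σ (x_i·y_{i+1} − x_{i+1}·y_i), indices taken mod 4.
Σ = (73) + (7) + (2) + (23) = 105
Area = |Σ|/2 = 52.5.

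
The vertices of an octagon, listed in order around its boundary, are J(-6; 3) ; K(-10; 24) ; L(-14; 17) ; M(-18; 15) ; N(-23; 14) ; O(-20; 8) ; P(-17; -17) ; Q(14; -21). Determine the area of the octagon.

662

J→K: (-6)(24) − (-10)(3) = -114
K→L: (-10)(17) − (-14)(24) = 166
L→M: (-14)(15) − (-18)(17) = 96
M→N: (-18)(14) − (-23)(15) = 93
N→O: (-23)(8) − (-20)(14) = 96
O→P: (-20)(-17) − (-17)(8) = 476
P→Q: (-17)(-21) − (14)(-17) = 595
Q→J: (14)(3) − (-6)(-21) = -84
Σ = 1324
Area = |Σ|/2 = 662.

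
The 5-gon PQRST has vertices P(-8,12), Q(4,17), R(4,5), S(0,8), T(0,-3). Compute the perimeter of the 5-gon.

|PQ| = √((12)² + (5)²) = √169 = 13
|QR| = √((0)² + (-12)²) = √144 = 12
|RS| = √((-4)² + (3)²) = √25 = 5
|ST| = √((0)² + (-11)²) = √121 = 11
|TP| = √((-8)² + (15)²) = √289 = 17
Perimeter = 13 + 12 + 5 + 11 + 17 = 58.

58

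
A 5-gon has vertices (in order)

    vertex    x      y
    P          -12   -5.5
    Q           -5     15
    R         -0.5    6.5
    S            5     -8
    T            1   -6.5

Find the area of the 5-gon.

Apply the surveyor's formula: 2A = Σ (x_i·y_{i+1} − x_{i+1}·y_i), indices taken mod 5.
P→Q: (-12)(15) − (-5)(-5.5) = -207.5
Q→R: (-5)(6.5) − (-0.5)(15) = -25
R→S: (-0.5)(-8) − (5)(6.5) = -28.5
S→T: (5)(-6.5) − (1)(-8) = -24.5
T→P: (1)(-5.5) − (-12)(-6.5) = -83.5
Σ = -369
Area = |Σ|/2 = 184.5.

184.5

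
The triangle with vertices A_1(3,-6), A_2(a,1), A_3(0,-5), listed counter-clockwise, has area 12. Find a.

Write out the shoelace sum; only the two edges meeting at A_2 involve a:
2·Area = [(3·1 − a·(-6)) + (a·(-5) − 0·1)] + 15
       = 1·a + 18 = 24
⇒ a = 6.

6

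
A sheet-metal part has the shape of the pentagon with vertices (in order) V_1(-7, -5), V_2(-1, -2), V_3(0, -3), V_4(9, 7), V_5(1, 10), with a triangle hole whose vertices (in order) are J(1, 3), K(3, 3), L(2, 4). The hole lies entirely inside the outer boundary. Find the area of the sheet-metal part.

Outer boundary:
Apply Gauss's area formula: 2A = Σ (x_i·y_{i+1} − x_{i+1}·y_i), indices taken mod 5.
V_1→V_2: (-7)(-2) − (-1)(-5) = 9
V_2→V_3: (-1)(-3) − (0)(-2) = 3
V_3→V_4: (0)(7) − (9)(-3) = 27
V_4→V_5: (9)(10) − (1)(7) = 83
V_5→V_1: (1)(-5) − (-7)(10) = 65
Σ = 187
Area = |Σ|/2 = 93.5.
Hole:
Apply the shoelace formula: 2A = Σ (x_i·y_{i+1} − x_{i+1}·y_i), indices taken mod 3.
Cross-terms: -6, 6, 2  ⇒  Σ = 2
Area = |Σ|/2 = 1.
Net area = 93.5 − 1 = 92.5.

92.5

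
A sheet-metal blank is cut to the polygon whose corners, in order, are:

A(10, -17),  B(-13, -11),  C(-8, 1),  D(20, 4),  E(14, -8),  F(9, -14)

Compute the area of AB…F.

Apply the surveyor's formula: 2A = Σ (x_i·y_{i+1} − x_{i+1}·y_i), indices taken mod 6.
Cross-terms: -331, -101, -52, -216, -124, -13  ⇒  Σ = -837
Area = |Σ|/2 = 418.5.

418.5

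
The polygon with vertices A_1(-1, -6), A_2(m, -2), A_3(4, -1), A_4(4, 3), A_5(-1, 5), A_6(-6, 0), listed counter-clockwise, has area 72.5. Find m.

6

The doubled signed area Σ (x_i y_{i+1} − x_{i+1} y_i) is linear in m.
With m=0 it equals 115; the coefficient of m is 5 (from the two edges through A_2).
So 5·m + 115 = 2·72.5 = 145 ⇒ m = 6.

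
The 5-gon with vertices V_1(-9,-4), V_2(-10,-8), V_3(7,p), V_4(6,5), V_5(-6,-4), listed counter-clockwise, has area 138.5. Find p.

-10

Write out the shoelace sum; only the two edges meeting at V_3 involve p:
2·Area = [((-10)·p − 7·(-8)) + (7·5 − 6·p)] + 26
       = -16·p + 117 = 277
⇒ p = -10.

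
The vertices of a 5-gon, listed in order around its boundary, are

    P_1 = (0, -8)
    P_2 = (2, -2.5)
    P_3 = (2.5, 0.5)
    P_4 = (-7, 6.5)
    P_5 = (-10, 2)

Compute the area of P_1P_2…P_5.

87

Cross-terms: 16, 7.25, 19.75, 51, 80  ⇒  Σ = 174
Area = |Σ|/2 = 87.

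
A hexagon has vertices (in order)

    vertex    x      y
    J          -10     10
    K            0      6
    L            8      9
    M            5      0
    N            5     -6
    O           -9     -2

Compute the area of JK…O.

Apply Gauss's area formula: 2A = Σ (x_i·y_{i+1} − x_{i+1}·y_i), indices taken mod 6.
Cross-terms: -60, -48, -45, -30, -64, -110  ⇒  Σ = -357
Area = |Σ|/2 = 178.5.

178.5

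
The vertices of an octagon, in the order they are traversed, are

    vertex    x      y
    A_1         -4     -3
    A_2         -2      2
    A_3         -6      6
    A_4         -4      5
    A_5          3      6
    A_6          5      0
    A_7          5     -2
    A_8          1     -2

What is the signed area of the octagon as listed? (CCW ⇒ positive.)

-59

Apply the shoelace formula: 2A = Σ (x_i·y_{i+1} − x_{i+1}·y_i), indices taken mod 8.
Σ = (-14) + (0) + (-6) + (-39) + (-30) + (-10) + (-8) + (-11) = -118
Signed area = Σ/2 = -59 (negative ⇒ clockwise traversal).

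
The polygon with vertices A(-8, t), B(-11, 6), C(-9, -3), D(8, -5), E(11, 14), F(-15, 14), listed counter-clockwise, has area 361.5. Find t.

The doubled signed area Σ (x_i y_{i+1} − x_{i+1} y_i) is linear in t.
With t=0 it equals 751; the coefficient of t is -4 (from the two edges through A).
So -4·t + 751 = 2·361.5 = 723 ⇒ t = 7.

7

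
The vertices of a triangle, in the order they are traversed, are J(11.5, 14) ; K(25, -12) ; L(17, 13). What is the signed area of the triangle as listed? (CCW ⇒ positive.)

Apply the surveyor's formula: 2A = Σ (x_i·y_{i+1} − x_{i+1}·y_i), indices taken mod 3.
J→K: (11.5)(-12) − (25)(14) = -488
K→L: (25)(13) − (17)(-12) = 529
L→J: (17)(14) − (11.5)(13) = 88.5
Σ = 129.5
Signed area = Σ/2 = 64.75 (positive ⇒ counter-clockwise traversal).

64.75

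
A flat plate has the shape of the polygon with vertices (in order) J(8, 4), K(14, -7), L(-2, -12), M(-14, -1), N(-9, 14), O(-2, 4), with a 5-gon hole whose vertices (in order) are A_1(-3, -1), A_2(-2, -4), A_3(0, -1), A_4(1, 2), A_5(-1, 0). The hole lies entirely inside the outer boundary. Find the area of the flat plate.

348.5

Outer boundary:
J→K: (8)(-7) − (14)(4) = -112
K→L: (14)(-12) − (-2)(-7) = -182
L→M: (-2)(-1) − (-14)(-12) = -166
M→N: (-14)(14) − (-9)(-1) = -205
N→O: (-9)(4) − (-2)(14) = -8
O→J: (-2)(4) − (8)(4) = -40
Σ = -713
Area = |Σ|/2 = 356.5.
Hole:
Apply the shoelace formula: 2A = Σ (x_i·y_{i+1} − x_{i+1}·y_i), indices taken mod 5.
A_1→A_2: (-3)(-4) − (-2)(-1) = 10
A_2→A_3: (-2)(-1) − (0)(-4) = 2
A_3→A_4: (0)(2) − (1)(-1) = 1
A_4→A_5: (1)(0) − (-1)(2) = 2
A_5→A_1: (-1)(-1) − (-3)(0) = 1
Σ = 16
Area = |Σ|/2 = 8.
Net area = 356.5 − 8 = 348.5.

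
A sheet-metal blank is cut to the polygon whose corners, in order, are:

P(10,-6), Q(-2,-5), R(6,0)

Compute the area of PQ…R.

34

Cross-terms: -62, 30, -36  ⇒  Σ = -68
Area = |Σ|/2 = 34.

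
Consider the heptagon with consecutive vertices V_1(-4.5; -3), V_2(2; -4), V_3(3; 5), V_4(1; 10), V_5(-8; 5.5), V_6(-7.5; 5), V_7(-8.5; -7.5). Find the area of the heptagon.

Apply the surveyor's formula: 2A = Σ (x_i·y_{i+1} − x_{i+1}·y_i), indices taken mod 7.
Σ = (24) + (22) + (25) + (85.5) + (1.25) + (98.75) + (-8.25) = 248.25
Area = |Σ|/2 = 124.125.

124.125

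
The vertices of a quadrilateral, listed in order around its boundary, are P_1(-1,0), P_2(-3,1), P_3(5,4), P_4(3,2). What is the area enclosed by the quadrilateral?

Apply the shoelace formula: 2A = Σ (x_i·y_{i+1} − x_{i+1}·y_i), indices taken mod 4.
P_1→P_2: (-1)(1) − (-3)(0) = -1
P_2→P_3: (-3)(4) − (5)(1) = -17
P_3→P_4: (5)(2) − (3)(4) = -2
P_4→P_1: (3)(0) − (-1)(2) = 2
Σ = -18
Area = |Σ|/2 = 9.

9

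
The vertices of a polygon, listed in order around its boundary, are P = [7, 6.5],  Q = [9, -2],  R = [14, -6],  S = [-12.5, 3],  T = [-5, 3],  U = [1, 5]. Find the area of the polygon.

Apply Gauss's area formula: 2A = Σ (x_i·y_{i+1} − x_{i+1}·y_i), indices taken mod 6.
Σ = (-72.5) + (-26) + (-33) + (-22.5) + (-28) + (-28.5) = -210.5
Area = |Σ|/2 = 105.25.

105.25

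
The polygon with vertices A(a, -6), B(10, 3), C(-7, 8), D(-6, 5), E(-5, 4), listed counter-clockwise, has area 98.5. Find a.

8

The doubled signed area Σ (x_i y_{i+1} − x_{i+1} y_i) is linear in a.
With a=0 it equals 205; the coefficient of a is -1 (from the two edges through A).
So -1·a + 205 = 2·98.5 = 197 ⇒ a = 8.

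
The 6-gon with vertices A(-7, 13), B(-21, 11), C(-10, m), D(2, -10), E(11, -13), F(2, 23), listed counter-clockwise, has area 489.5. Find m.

-1

The doubled signed area Σ (x_i y_{i+1} − x_{i+1} y_i) is linear in m.
With m=0 it equals 956; the coefficient of m is -23 (from the two edges through C).
So -23·m + 956 = 2·489.5 = 979 ⇒ m = -1.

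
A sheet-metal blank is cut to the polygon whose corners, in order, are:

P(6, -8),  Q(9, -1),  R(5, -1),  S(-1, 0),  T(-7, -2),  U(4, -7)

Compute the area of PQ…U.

Apply the surveyor's formula: 2A = Σ (x_i·y_{i+1} − x_{i+1}·y_i), indices taken mod 6.
Σ = (66) + (-4) + (-1) + (2) + (57) + (10) = 130
Area = |Σ|/2 = 65.

65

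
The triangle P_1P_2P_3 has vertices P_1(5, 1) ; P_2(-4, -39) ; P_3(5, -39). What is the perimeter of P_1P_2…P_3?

90

|P_1P_2| = √((-9)² + (-40)²) = √1681 = 41
|P_2P_3| = √((9)² + (0)²) = √81 = 9
|P_3P_1| = √((0)² + (40)²) = √1600 = 40
Perimeter = 41 + 9 + 40 = 90.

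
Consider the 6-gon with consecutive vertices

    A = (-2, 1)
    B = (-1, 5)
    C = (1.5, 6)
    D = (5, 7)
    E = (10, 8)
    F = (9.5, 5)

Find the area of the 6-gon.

39.25

Apply the surveyor's formula: 2A = Σ (x_i·y_{i+1} − x_{i+1}·y_i), indices taken mod 6.
Σ = (-9) + (-13.5) + (-19.5) + (-30) + (-26) + (19.5) = -78.5
Area = |Σ|/2 = 39.25.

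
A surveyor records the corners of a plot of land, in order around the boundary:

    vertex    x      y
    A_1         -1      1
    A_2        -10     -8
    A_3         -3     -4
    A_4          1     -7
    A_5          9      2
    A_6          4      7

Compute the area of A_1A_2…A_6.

95

Apply the shoelace formula: 2A = Σ (x_i·y_{i+1} − x_{i+1}·y_i), indices taken mod 6.
A_1→A_2: (-1)(-8) − (-10)(1) = 18
A_2→A_3: (-10)(-4) − (-3)(-8) = 16
A_3→A_4: (-3)(-7) − (1)(-4) = 25
A_4→A_5: (1)(2) − (9)(-7) = 65
A_5→A_6: (9)(7) − (4)(2) = 55
A_6→A_1: (4)(1) − (-1)(7) = 11
Σ = 190
Area = |Σ|/2 = 95.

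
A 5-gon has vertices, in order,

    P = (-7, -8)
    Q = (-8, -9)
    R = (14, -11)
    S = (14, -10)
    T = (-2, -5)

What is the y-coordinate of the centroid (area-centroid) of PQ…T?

Apply the shoelace (surveyor's) formula. First the cross-terms c_i = x_i·y_{i+1} − x_{i+1}·y_i:
  -1, 214, 14, -90, -19  ⇒  2A = 118, A = 59.
Then Σ (y_i + y_{i+1})·c_i = -2960, so ȳ = -2960 / (6·59) = -1480/177.

-1480/177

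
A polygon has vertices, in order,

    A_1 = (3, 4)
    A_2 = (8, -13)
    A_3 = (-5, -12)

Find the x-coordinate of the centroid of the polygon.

Apply the shoelace (surveyor's) formula. First the cross-terms c_i = x_i·y_{i+1} − x_{i+1}·y_i:
  -71, -161, 16  ⇒  2A = -216, A = -108.
Then Σ (x_i + x_{i+1})·c_i = -1296, so x̄ = -1296 / (6·(-108)) = 2.

2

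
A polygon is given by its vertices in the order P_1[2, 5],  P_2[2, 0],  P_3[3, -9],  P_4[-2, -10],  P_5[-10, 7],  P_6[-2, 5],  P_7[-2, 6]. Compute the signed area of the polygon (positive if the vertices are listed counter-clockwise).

-125

Apply the shoelace formula: 2A = Σ (x_i·y_{i+1} − x_{i+1}·y_i), indices taken mod 7.
Σ = (-10) + (-18) + (-48) + (-114) + (-36) + (-2) + (-22) = -250
Signed area = Σ/2 = -125 (negative ⇒ clockwise traversal).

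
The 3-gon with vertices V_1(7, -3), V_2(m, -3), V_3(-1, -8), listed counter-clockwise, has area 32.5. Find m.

Write out the shoelace sum; only the two edges meeting at V_2 involve m:
2·Area = [(7·(-3) − m·(-3)) + (m·(-8) − (-1)·(-3))] + 59
       = -5·m + 35 = 65
⇒ m = -6.

-6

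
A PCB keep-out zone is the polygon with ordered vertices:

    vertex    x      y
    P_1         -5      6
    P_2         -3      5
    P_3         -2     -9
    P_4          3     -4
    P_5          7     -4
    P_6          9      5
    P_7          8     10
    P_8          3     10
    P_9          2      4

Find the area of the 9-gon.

138

Apply the shoelace formula: 2A = Σ (x_i·y_{i+1} − x_{i+1}·y_i), indices taken mod 9.
Σ = (-7) + (37) + (35) + (16) + (71) + (50) + (50) + (-8) + (32) = 276
Area = |Σ|/2 = 138.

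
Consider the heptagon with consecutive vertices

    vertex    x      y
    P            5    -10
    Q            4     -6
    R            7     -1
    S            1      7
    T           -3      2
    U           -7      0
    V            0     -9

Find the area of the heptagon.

121.5

Σ = (10) + (38) + (50) + (23) + (14) + (63) + (45) = 243
Area = |Σ|/2 = 121.5.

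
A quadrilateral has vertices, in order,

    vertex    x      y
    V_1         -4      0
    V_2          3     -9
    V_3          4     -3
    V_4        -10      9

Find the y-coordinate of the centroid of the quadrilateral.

Apply Gauss's area formula. First the cross-terms c_i = x_i·y_{i+1} − x_{i+1}·y_i:
  36, 27, 6, 36  ⇒  2A = 105, A = 52.5.
Then Σ (y_i + y_{i+1})·c_i = -288, so ȳ = -288 / (6·52.5) = -32/35.

-32/35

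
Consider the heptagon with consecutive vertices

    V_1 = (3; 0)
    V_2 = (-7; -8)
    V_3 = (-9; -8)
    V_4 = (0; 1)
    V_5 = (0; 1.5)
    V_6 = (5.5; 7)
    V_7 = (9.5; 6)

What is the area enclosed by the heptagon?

54.375

Σ = (-24) + (-16) + (-9) + (0) + (-8.25) + (-33.5) + (-18) = -108.75
Area = |Σ|/2 = 54.375.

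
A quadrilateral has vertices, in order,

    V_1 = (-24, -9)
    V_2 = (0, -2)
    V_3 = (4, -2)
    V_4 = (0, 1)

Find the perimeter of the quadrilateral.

60

|V_1V_2| = √((24)² + (7)²) = √625 = 25
|V_2V_3| = √((4)² + (0)²) = √16 = 4
|V_3V_4| = √((-4)² + (3)²) = √25 = 5
|V_4V_1| = √((-24)² + (-10)²) = √676 = 26
Perimeter = 25 + 4 + 5 + 26 = 60.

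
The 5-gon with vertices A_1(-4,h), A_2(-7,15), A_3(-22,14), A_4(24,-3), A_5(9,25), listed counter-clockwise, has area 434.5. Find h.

15

The doubled signed area Σ (x_i y_{i+1} − x_{i+1} y_i) is linear in h.
With h=0 it equals 629; the coefficient of h is 16 (from the two edges through A_1).
So 16·h + 629 = 2·434.5 = 869 ⇒ h = 15.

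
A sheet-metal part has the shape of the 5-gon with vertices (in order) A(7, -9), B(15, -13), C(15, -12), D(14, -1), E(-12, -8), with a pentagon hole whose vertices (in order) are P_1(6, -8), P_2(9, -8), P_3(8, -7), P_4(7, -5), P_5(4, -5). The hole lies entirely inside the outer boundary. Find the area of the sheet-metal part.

117.5

Outer boundary:
Apply Gauss's area formula: 2A = Σ (x_i·y_{i+1} − x_{i+1}·y_i), indices taken mod 5.
Σ = (44) + (15) + (153) + (-124) + (164) = 252
Area = |Σ|/2 = 126.
Hole:
Apply the surveyor's formula: 2A = Σ (x_i·y_{i+1} − x_{i+1}·y_i), indices taken mod 5.
Σ = (24) + (1) + (9) + (-15) + (-2) = 17
Area = |Σ|/2 = 8.5.
Net area = 126 − 8.5 = 117.5.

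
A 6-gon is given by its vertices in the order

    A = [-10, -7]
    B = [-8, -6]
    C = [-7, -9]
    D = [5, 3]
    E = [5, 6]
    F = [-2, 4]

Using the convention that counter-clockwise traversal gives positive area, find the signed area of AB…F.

Σ = (4) + (30) + (24) + (15) + (32) + (54) = 159
Signed area = Σ/2 = 79.5 (positive ⇒ counter-clockwise traversal).

79.5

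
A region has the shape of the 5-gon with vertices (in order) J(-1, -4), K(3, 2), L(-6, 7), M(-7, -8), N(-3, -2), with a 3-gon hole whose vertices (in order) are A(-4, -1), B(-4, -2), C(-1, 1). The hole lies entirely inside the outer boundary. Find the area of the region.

68.5

Outer boundary:
Σ = (10) + (33) + (97) + (-10) + (10) = 140
Area = |Σ|/2 = 70.
Hole:
Σ = (4) + (-6) + (5) = 3
Area = |Σ|/2 = 1.5.
Net area = 70 − 1.5 = 68.5.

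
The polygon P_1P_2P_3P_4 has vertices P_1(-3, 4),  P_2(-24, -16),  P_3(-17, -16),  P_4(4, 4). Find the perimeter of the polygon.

72

|P_1P_2| = √((-21)² + (-20)²) = √841 = 29
|P_2P_3| = √((7)² + (0)²) = √49 = 7
|P_3P_4| = √((21)² + (20)²) = √841 = 29
|P_4P_1| = √((-7)² + (0)²) = √49 = 7
Perimeter = 29 + 7 + 29 + 7 = 72.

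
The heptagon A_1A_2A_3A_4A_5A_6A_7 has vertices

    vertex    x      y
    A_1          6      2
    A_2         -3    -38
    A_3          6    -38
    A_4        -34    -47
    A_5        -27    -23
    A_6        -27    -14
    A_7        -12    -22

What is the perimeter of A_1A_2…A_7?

|A_1A_2| = √((-9)² + (-40)²) = √1681 = 41
|A_2A_3| = √((9)² + (0)²) = √81 = 9
|A_3A_4| = √((-40)² + (-9)²) = √1681 = 41
|A_4A_5| = √((7)² + (24)²) = √625 = 25
|A_5A_6| = √((0)² + (9)²) = √81 = 9
|A_6A_7| = √((15)² + (-8)²) = √289 = 17
|A_7A_1| = √((18)² + (24)²) = √900 = 30
Perimeter = 41 + 9 + 41 + 25 + 9 + 17 + 30 = 172.

172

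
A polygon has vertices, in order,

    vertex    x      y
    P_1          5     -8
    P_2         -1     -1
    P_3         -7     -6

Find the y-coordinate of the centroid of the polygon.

Apply Gauss's area formula. First the cross-terms c_i = x_i·y_{i+1} − x_{i+1}·y_i:
  -13, -1, 86  ⇒  2A = 72, A = 36.
Then Σ (y_i + y_{i+1})·c_i = -1080, so ȳ = -1080 / (6·36) = -5.

-5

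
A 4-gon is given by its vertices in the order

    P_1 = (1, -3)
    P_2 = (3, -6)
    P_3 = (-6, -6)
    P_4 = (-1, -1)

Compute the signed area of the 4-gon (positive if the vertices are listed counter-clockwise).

Apply the shoelace (surveyor's) formula: 2A = Σ (x_i·y_{i+1} − x_{i+1}·y_i), indices taken mod 4.
Σ = (3) + (-54) + (0) + (4) = -47
Signed area = Σ/2 = -23.5 (negative ⇒ clockwise traversal).

-23.5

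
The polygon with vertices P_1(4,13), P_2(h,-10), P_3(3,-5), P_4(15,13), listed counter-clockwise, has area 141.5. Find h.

-2

The doubled signed area Σ (x_i y_{i+1} − x_{i+1} y_i) is linear in h.
With h=0 it equals 247; the coefficient of h is -18 (from the two edges through P_2).
So -18·h + 247 = 2·141.5 = 283 ⇒ h = -2.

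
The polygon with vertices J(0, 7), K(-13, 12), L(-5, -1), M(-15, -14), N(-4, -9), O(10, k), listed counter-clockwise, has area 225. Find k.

The doubled signed area Σ (x_i y_{i+1} − x_{i+1} y_i) is linear in k.
With k=0 it equals 458; the coefficient of k is -4 (from the two edges through O).
So -4·k + 458 = 2·225 = 450 ⇒ k = 2.

2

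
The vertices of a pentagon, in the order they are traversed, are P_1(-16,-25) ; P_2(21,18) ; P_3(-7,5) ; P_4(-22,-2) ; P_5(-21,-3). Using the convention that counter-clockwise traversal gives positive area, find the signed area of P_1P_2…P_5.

Cross-terms: 237, 231, 124, 24, 477  ⇒  Σ = 1093
Signed area = Σ/2 = 546.5 (positive ⇒ counter-clockwise traversal).

546.5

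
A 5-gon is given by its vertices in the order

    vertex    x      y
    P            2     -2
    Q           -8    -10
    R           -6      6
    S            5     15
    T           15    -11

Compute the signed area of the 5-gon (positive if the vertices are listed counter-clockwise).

-276

Apply the shoelace formula: 2A = Σ (x_i·y_{i+1} − x_{i+1}·y_i), indices taken mod 5.
Cross-terms: -36, -108, -120, -280, -8  ⇒  Σ = -552
Signed area = Σ/2 = -276 (negative ⇒ clockwise traversal).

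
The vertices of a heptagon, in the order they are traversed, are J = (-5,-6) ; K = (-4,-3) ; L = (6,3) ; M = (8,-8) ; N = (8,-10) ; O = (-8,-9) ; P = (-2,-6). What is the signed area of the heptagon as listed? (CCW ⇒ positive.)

Σ = (-9) + (6) + (-72) + (-16) + (-152) + (30) + (-18) = -231
Signed area = Σ/2 = -115.5 (negative ⇒ clockwise traversal).

-115.5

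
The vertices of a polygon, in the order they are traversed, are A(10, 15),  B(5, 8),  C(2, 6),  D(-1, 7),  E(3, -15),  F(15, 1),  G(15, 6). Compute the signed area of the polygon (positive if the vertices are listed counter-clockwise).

250.5

Apply the shoelace (surveyor's) formula: 2A = Σ (x_i·y_{i+1} − x_{i+1}·y_i), indices taken mod 7.
Σ = (5) + (14) + (20) + (-6) + (228) + (75) + (165) = 501
Signed area = Σ/2 = 250.5 (positive ⇒ counter-clockwise traversal).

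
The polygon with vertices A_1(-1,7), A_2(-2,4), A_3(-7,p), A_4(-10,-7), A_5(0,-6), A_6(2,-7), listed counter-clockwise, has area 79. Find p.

-1

Write out the shoelace sum; only the two edges meeting at A_3 involve p:
2·Area = [((-2)·p − (-7)·4) + ((-7)·(-7) − (-10)·p)] + 89
       = 8·p + 166 = 158
⇒ p = -1.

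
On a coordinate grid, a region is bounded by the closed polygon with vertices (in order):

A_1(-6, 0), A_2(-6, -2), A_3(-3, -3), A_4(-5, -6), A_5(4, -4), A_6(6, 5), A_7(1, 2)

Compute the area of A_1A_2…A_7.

Σ = (12) + (12) + (3) + (44) + (44) + (7) + (12) = 134
Area = |Σ|/2 = 67.

67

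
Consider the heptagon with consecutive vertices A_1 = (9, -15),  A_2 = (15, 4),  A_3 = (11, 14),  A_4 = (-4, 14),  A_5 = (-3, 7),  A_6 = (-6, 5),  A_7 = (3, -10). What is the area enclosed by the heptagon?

384

Apply the shoelace formula: 2A = Σ (x_i·y_{i+1} − x_{i+1}·y_i), indices taken mod 7.
Cross-terms: 261, 166, 210, 14, 27, 45, 45  ⇒  Σ = 768
Area = |Σ|/2 = 384.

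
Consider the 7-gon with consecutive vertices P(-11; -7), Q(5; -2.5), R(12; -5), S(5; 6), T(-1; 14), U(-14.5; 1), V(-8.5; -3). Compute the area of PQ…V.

260.5

Apply the shoelace formula: 2A = Σ (x_i·y_{i+1} − x_{i+1}·y_i), indices taken mod 7.
P→Q: (-11)(-2.5) − (5)(-7) = 62.5
Q→R: (5)(-5) − (12)(-2.5) = 5
R→S: (12)(6) − (5)(-5) = 97
S→T: (5)(14) − (-1)(6) = 76
T→U: (-1)(1) − (-14.5)(14) = 202
U→V: (-14.5)(-3) − (-8.5)(1) = 52
V→P: (-8.5)(-7) − (-11)(-3) = 26.5
Σ = 521
Area = |Σ|/2 = 260.5.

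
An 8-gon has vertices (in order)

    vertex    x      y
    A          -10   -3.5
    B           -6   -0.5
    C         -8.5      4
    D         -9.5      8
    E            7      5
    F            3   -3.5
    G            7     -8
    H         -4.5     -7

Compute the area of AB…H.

178

Apply the shoelace formula: 2A = Σ (x_i·y_{i+1} − x_{i+1}·y_i), indices taken mod 8.
Σ = (-16) + (-28.25) + (-30) + (-103.5) + (-39.5) + (0.5) + (-85) + (-54.25) = -356
Area = |Σ|/2 = 178.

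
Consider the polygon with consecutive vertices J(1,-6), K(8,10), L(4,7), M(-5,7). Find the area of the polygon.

Σ = (58) + (16) + (63) + (23) = 160
Area = |Σ|/2 = 80.

80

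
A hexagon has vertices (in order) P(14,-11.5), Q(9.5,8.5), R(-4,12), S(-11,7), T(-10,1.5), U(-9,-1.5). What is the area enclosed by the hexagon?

343.375

Apply Gauss's area formula: 2A = Σ (x_i·y_{i+1} − x_{i+1}·y_i), indices taken mod 6.
Σ = (228.25) + (148) + (104) + (53.5) + (28.5) + (124.5) = 686.75
Area = |Σ|/2 = 343.375.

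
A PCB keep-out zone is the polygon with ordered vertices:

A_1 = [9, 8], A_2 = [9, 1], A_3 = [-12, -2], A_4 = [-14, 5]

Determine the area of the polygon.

157

Σ = (-63) + (-6) + (-88) + (-157) = -314
Area = |Σ|/2 = 157.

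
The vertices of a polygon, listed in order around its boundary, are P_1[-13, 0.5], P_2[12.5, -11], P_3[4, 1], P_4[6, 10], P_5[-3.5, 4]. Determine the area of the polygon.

Apply the surveyor's formula: 2A = Σ (x_i·y_{i+1} − x_{i+1}·y_i), indices taken mod 5.
Σ = (136.75) + (56.5) + (34) + (59) + (50.25) = 336.5
Area = |Σ|/2 = 168.25.

168.25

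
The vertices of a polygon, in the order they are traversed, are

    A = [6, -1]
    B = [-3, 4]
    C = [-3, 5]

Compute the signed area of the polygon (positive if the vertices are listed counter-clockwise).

Σ = (21) + (-3) + (-27) = -9
Signed area = Σ/2 = -4.5 (negative ⇒ clockwise traversal).

-4.5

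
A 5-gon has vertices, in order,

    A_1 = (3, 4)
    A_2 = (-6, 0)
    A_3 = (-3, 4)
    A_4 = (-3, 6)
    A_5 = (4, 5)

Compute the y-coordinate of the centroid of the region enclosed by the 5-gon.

40/11

Apply Gauss's area formula. First the cross-terms c_i = x_i·y_{i+1} − x_{i+1}·y_i:
  24, -24, -6, -39, 1  ⇒  2A = -44, A = -22.
Then Σ (y_i + y_{i+1})·c_i = -480, so ȳ = -480 / (6·(-22)) = 40/11.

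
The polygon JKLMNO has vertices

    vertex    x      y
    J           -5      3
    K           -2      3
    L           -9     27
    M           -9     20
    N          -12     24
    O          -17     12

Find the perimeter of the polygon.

|JK| = √((3)² + (0)²) = √9 = 3
|KL| = √((-7)² + (24)²) = √625 = 25
|LM| = √((0)² + (-7)²) = √49 = 7
|MN| = √((-3)² + (4)²) = √25 = 5
|NO| = √((-5)² + (-12)²) = √169 = 13
|OJ| = √((12)² + (-9)²) = √225 = 15
Perimeter = 3 + 25 + 7 + 5 + 13 + 15 = 68.

68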